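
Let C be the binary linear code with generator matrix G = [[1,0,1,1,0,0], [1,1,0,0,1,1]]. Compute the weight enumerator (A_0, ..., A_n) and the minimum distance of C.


Weight distribution: A_0 = 1, A_3 = 1, A_4 = 1, A_5 = 1. Minimum distance d = 3.

Enumerate all 2^2 = 4 messages m ∈ F_2^2.
For each, compute codeword c = mG in F_2^6, then tally its weight.
  m = 00 → c = 000000, weight = 0.
  m = 10 → c = 101100, weight = 3.
  m = 01 → c = 110011, weight = 4.
  m = 11 → c = 011111, weight = 5.
Tally weights:
  weight 0: 1 codewords.
  weight 3: 1 codewords.
  weight 4: 1 codewords.
  weight 5: 1 codewords.
Minimum distance d = smallest w > 0 with A_w > 0 = 3.
Sanity: Σ A_w = 4 = 2^2 = 4 ✓.


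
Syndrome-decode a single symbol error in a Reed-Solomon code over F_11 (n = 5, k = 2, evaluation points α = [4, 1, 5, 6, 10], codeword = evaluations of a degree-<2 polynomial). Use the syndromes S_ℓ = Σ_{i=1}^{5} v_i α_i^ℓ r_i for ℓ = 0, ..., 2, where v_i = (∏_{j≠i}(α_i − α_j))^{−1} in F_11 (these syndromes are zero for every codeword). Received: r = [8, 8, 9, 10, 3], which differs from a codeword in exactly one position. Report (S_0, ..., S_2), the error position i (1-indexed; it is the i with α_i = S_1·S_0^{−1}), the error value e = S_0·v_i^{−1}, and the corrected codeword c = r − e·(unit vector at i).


S = (3, 3, 3), error at position 2, error magnitude e = 3, c = [8, 5, 9, 10, 3].

Step 1: column multipliers v_i = (∏_{j≠i}(α_i − α_j))^{−1} mod 11.
  i = 1 (α = 4): (4−1)(4−5)(4−6)(4−10) = 3·(−1)·(−2)·(−6) = −36 ≡ 8, so v_1 = 8^{−1} = 7 (mod 11).
  i = 2 (α = 1): (1−4)(1−5)(1−6)(1−10) = (−3)·(−4)·(−5)·(−9) = 540 ≡ 1, so v_2 = 1^{−1} = 1 (mod 11).
  i = 3 (α = 5): (5−4)(5−1)(5−6)(5−10) = 1·4·(−1)·(−5) = 20 ≡ 9, so v_3 = 9^{−1} = 5 (mod 11).
  i = 4 (α = 6): (6−4)(6−1)(6−5)(6−10) = 2·5·1·(−4) = −40 ≡ 4, so v_4 = 4^{−1} = 3 (mod 11).
  i = 5 (α = 10): (10−4)(10−1)(10−5)(10−6) = 6·9·5·4 = 1080 ≡ 2, so v_5 = 2^{−1} = 6 (mod 11).
  v = [7, 1, 5, 3, 6].
Step 2: syndromes of r = [8, 8, 9, 10, 3] (all sums mod 11).
  S_0 = Σ v_i r_i = 7·8 + 1·8 + 5·9 + 3·10 + 6·3 = 157 ≡ 3.
  S_1 = Σ v_i α_i r_i = 7·4·8 + 1·1·8 + 5·5·9 + 3·6·10 + 6·10·3 = 817 ≡ 3.
  α_i^2 mod 11 = [5, 1, 3, 3, 1].
  S_2 = Σ v_i α_i^2 r_i = 7·5·8 + 1·1·8 + 5·3·9 + 3·3·10 + 6·1·3 = 531 ≡ 3.
  S = (3, 3, 3) ≠ 0, so r is not a codeword (an error is present).
Step 3: locate the error. For a single error e at position i, S_ℓ = v_i·e·α_i^ℓ, so α_err = S_1/S_0.
  S_0^{−1} = 3^{−1} = 4 (mod 11), so α_err = 3·4 = 12 ≡ 1 = α_2. Error position i = 2.
  Consistency check: S_2/S_1 = 3·4 = 12 ≡ 1 = α_err ✓ (single-error assumption holds).
Step 4: error magnitude e = S_0/v_2 = S_0·∏_{j≠2}(α_2 − α_j) = 3·1 = 3 ≡ 3 (mod 11).
Step 5: correct position 2: c_2 = r_2 − e = 8 − 3 ≡ 5 (mod 11). Hence c = [8, 5, 9, 10, 3].
  Check: interpolating c through the α_i gives m(x) = 4 + 1·x (degree < 2) with m(α_i) = c_i for every i, so c is indeed a codeword.


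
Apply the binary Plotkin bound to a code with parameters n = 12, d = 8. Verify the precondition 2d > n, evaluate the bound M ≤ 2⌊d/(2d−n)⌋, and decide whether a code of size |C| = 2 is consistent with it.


Plotkin bound M ≤ 4; given |C| = 2 ≤ bound (satisfied).

Check applicability: 2d = 16, n = 12.
2d − n = 4 > 0, so Plotkin applies.
Compute d/(2d−n) = 8/4 ≈ 2.0000.
⌊d/(2d−n)⌋ = 2.
Plotkin bound: M ≤ 2·2 = 4.
Given |C| = 2, check: satisfied.
This |C| is below the Plotkin bound.


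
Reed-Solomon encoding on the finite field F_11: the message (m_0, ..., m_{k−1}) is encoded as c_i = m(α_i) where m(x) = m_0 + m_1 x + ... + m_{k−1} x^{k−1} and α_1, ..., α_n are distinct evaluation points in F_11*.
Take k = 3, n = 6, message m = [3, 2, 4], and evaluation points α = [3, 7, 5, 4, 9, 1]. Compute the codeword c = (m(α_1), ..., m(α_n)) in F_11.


c = [1, 4, 3, 9, 4, 9]

Message polynomial: m(x) = 3 + 2·x + 4·x^2 (mod 11).
For each evaluation point α_i, compute m(α_i) mod 11:
  α_1 = 3: Horner steps 4 → 3 → 1, so m(3) = 1.
  α_2 = 7: Horner steps 4 → 8 → 4, so m(7) = 4.
  α_3 = 5: Horner steps 4 → 0 → 3, so m(5) = 3.
  α_4 = 4: Horner steps 4 → 7 → 9, so m(4) = 9.
  α_5 = 9: Horner steps 4 → 5 → 4, so m(9) = 4.
  α_6 = 1: Horner steps 4 → 6 → 9, so m(1) = 9.
Codeword c = [1, 4, 3, 9, 4, 9] ∈ F_11^6.


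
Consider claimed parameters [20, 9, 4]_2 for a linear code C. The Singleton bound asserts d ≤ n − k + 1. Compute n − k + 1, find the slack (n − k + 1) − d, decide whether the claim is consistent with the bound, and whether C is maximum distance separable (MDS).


Singleton RHS = n − k + 1 = 12, slack = 8, bound satisfied, not MDS.

Singleton bound: d ≤ n − k + 1.
Here n = 20, k = 9, so n − k + 1 = 12.
Given d = 4, check d ≤ 12: YES.
Slack = (n − k + 1) − d = 8.
The code is NOT MDS (slack = 8 > 0).
Description: the claimed parameters are [20, 9, 4]_2; such a code would be non-MDS.


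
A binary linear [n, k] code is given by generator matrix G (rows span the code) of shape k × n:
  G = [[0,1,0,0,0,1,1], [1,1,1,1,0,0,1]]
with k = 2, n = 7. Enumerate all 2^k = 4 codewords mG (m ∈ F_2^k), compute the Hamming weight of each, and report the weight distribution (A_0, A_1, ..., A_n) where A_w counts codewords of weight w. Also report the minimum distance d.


Weight distribution: A_0 = 1, A_3 = 1, A_4 = 1, A_5 = 1. Minimum distance d = 3.

Enumerate all 2^2 = 4 messages m ∈ F_2^2.
For each, compute codeword c = mG in F_2^7, then tally its weight.
  m = 00 → c = 0000000, weight = 0.
  m = 10 → c = 0100011, weight = 3.
  m = 01 → c = 1111001, weight = 5.
  m = 11 → c = 1011010, weight = 4.
Tally weights:
  weight 0: 1 codewords.
  weight 3: 1 codewords.
  weight 4: 1 codewords.
  weight 5: 1 codewords.
Minimum distance d = smallest w > 0 with A_w > 0 = 3.
Sanity: Σ A_w = 4 = 2^2 = 4 ✓.


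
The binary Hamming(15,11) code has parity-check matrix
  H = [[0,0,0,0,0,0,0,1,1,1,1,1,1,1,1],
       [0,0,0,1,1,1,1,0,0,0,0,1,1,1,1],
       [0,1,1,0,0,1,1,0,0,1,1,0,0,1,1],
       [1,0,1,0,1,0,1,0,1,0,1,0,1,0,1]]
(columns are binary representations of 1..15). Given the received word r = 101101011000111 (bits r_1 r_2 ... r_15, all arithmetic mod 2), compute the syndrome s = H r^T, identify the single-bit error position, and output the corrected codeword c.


s = (1, 1, 0, 1)^T, error position = 13, corrected codeword c = 101101011000011

Compute s = H r^T mod 2 one row at a time:
  s_1 = 1 + 1 + 0 + 0 + 0 + 1 + 1 + 1 = 5 ≡ 1 (mod 2).
  s_2 = 1 + 0 + 1 + 0 + 0 + 1 + 1 + 1 = 5 ≡ 1 (mod 2).
  s_3 = 0 + 1 + 1 + 0 + 0 + 0 + 1 + 1 = 4 ≡ 0 (mod 2).
  s_4 = 1 + 1 + 0 + 0 + 1 + 0 + 1 + 1 = 5 ≡ 1 (mod 2).
s = (1, 1, 0, 1)^T — this equals column 13 of H (binary 1101), so error is at position 13.
Correct: flip bit 13 of r = 101101011000111 to get c = 101101011000011.


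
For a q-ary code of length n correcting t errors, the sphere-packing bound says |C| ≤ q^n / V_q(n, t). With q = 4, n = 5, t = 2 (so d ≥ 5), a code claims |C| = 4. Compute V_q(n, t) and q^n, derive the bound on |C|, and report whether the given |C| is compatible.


V_q(n, t) = 106, q^n = 1024, Hamming bound = 9, |C| = 4 ≤ bound (satisfied).

Step 1: Compute V_q(n, t) = Σ_{j=0}^2 C(n, j) (q−1)^j.
  j = 0: C(5,0)·(3)^0 = 1·1 = 1.
  j = 1: C(5,1)·(3)^1 = 5·3 = 15.
  j = 2: C(5,2)·(3)^2 = 10·9 = 90.
  V_q(n, t) = 1 + 15 + 90 = 106.
Step 2: q^n = 4^5 = 1024.
Step 3: Hamming bound ⌊q^n / V_q(n,t)⌋ = ⌊1024/106⌋ = 9.
Step 4: Compare |C| = 4 to 9: satisfied.
The claimed |C| lies below the Hamming bound.


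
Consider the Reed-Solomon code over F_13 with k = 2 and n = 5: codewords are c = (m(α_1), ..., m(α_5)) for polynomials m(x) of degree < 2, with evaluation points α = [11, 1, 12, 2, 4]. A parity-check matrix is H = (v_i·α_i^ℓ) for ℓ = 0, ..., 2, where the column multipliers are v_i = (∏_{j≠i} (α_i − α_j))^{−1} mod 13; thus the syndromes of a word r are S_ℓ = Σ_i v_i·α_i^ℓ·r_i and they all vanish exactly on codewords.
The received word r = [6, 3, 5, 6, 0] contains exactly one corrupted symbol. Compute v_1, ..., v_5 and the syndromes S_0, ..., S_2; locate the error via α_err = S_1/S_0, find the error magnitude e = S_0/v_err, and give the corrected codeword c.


S = (2, 4, 8), error at position 4, error magnitude e = 4, c = [6, 3, 5, 2, 0].

Step 1: column multipliers v_i = (∏_{j≠i}(α_i − α_j))^{−1} mod 13.
  i = 1 (α = 11): (11−1)(11−12)(11−2)(11−4) = 10·(−1)·9·7 = −630 ≡ 7, so v_1 = 7^{−1} = 2 (mod 13).
  i = 2 (α = 1): (1−11)(1−12)(1−2)(1−4) = (−10)·(−11)·(−1)·(−3) = 330 ≡ 5, so v_2 = 5^{−1} = 8 (mod 13).
  i = 3 (α = 12): (12−11)(12−1)(12−2)(12−4) = 1·11·10·8 = 880 ≡ 9, so v_3 = 9^{−1} = 3 (mod 13).
  i = 4 (α = 2): (2−11)(2−1)(2−12)(2−4) = (−9)·1·(−10)·(−2) = −180 ≡ 2, so v_4 = 2^{−1} = 7 (mod 13).
  i = 5 (α = 4): (4−11)(4−1)(4−12)(4−2) = (−7)·3·(−8)·2 = 336 ≡ 11, so v_5 = 11^{−1} = 6 (mod 13).
  v = [2, 8, 3, 7, 6].
Step 2: syndromes of r = [6, 3, 5, 6, 0] (all sums mod 13).
  S_0 = Σ v_i r_i = 2·6 + 8·3 + 3·5 + 7·6 + 6·0 = 93 ≡ 2.
  S_1 = Σ v_i α_i r_i = 2·11·6 + 8·1·3 + 3·12·5 + 7·2·6 + 6·4·0 = 420 ≡ 4.
  α_i^2 mod 13 = [4, 1, 1, 4, 3].
  S_2 = Σ v_i α_i^2 r_i = 2·4·6 + 8·1·3 + 3·1·5 + 7·4·6 + 6·3·0 = 255 ≡ 8.
  S = (2, 4, 8) ≠ 0, so r is not a codeword (an error is present).
Step 3: locate the error. For a single error e at position i, S_ℓ = v_i·e·α_i^ℓ, so α_err = S_1/S_0.
  S_0^{−1} = 2^{−1} = 7 (mod 13), so α_err = 4·7 = 28 ≡ 2 = α_4. Error position i = 4.
  Consistency check: S_2/S_1 = 8·10 = 80 ≡ 2 = α_err ✓ (single-error assumption holds).
Step 4: error magnitude e = S_0/v_4 = S_0·∏_{j≠4}(α_4 − α_j) = 2·2 = 4 ≡ 4 (mod 13).
Step 5: correct position 4: c_4 = r_4 − e = 6 − 4 ≡ 2 (mod 13). Hence c = [6, 3, 5, 2, 0].
  Check: interpolating c through the α_i gives m(x) = 4 + 12·x (degree < 2) with m(α_i) = c_i for every i, so c is indeed a codeword.


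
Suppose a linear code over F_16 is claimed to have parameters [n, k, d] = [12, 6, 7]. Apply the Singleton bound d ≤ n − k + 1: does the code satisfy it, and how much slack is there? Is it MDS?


Singleton RHS = n − k + 1 = 7, slack = 0, bound satisfied, MDS.

Singleton bound: d ≤ n − k + 1.
Here n = 12, k = 6, so n − k + 1 = 7.
Given d = 7, check d ≤ 7: YES.
Slack = (n − k + 1) − d = 0.
The code is MDS (slack = 0).
Description: the claimed parameters are [12, 6, 7]_16; such a code would be MDS (meets Singleton bound).


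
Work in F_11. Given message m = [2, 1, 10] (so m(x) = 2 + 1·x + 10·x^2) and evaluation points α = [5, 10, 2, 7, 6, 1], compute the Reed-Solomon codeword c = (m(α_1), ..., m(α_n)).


c = [4, 0, 0, 4, 5, 2]

Message polynomial: m(x) = 2 + 1·x + 10·x^2 (mod 11).
For each evaluation point α_i, compute m(α_i) mod 11:
  α_1 = 5: Horner steps 10 → 7 → 4, so m(5) = 4.
  α_2 = 10: Horner steps 10 → 2 → 0, so m(10) = 0.
  α_3 = 2: Horner steps 10 → 10 → 0, so m(2) = 0.
  α_4 = 7: Horner steps 10 → 5 → 4, so m(7) = 4.
  α_5 = 6: Horner steps 10 → 6 → 5, so m(6) = 5.
  α_6 = 1: Horner steps 10 → 0 → 2, so m(1) = 2.
Codeword c = [4, 0, 0, 4, 5, 2] ∈ F_11^6.


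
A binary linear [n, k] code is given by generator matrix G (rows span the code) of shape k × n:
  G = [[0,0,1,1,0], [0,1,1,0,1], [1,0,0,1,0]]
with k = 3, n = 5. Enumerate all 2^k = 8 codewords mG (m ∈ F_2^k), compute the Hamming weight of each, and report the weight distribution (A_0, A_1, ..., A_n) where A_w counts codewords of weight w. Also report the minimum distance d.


Weight distribution: A_0 = 1, A_2 = 3, A_3 = 3, A_5 = 1. Minimum distance d = 2.

Enumerate all 2^3 = 8 messages m ∈ F_2^3.
For each, compute codeword c = mG in F_2^5, then tally its weight.
  m = 000 → c = 00000, weight = 0.
  m = 100 → c = 00110, weight = 2.
  m = 010 → c = 01101, weight = 3.
  m = 110 → c = 01011, weight = 3.
  m = 001 → c = 10010, weight = 2.
  m = 101 → c = 10100, weight = 2.
  m = 011 → c = 11111, weight = 5.
  m = 111 → c = 11001, weight = 3.
Tally weights:
  weight 0: 1 codewords.
  weight 2: 3 codewords.
  weight 3: 3 codewords.
  weight 5: 1 codewords.
Minimum distance d = smallest w > 0 with A_w > 0 = 2.
Sanity: Σ A_w = 8 = 2^3 = 8 ✓.


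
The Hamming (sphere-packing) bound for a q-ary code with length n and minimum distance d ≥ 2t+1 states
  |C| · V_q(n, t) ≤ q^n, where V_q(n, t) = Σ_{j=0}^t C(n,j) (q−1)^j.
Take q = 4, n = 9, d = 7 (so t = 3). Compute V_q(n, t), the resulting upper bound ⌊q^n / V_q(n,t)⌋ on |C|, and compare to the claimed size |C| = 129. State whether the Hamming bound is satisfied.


V_q(n, t) = 2620, q^n = 262144, Hamming bound = 100, |C| = 129 > bound (violated).

Step 1: Compute V_q(n, t) = Σ_{j=0}^3 C(n, j) (q−1)^j.
  j = 0: C(9,0)·(3)^0 = 1·1 = 1.
  j = 1: C(9,1)·(3)^1 = 9·3 = 27.
  j = 2: C(9,2)·(3)^2 = 36·9 = 324.
  j = 3: C(9,3)·(3)^3 = 84·27 = 2268.
  V_q(n, t) = 1 + 27 + 324 + 2268 = 2620.
Step 2: q^n = 4^9 = 262144.
Step 3: Hamming bound ⌊q^n / V_q(n,t)⌋ = ⌊262144/2620⌋ = 100.
Step 4: Compare |C| = 129 to 100: violated.
The claimed |C| lies above the Hamming bound, so no 4-ary code of length 9 with d ≥ 7 can have 129 codewords.


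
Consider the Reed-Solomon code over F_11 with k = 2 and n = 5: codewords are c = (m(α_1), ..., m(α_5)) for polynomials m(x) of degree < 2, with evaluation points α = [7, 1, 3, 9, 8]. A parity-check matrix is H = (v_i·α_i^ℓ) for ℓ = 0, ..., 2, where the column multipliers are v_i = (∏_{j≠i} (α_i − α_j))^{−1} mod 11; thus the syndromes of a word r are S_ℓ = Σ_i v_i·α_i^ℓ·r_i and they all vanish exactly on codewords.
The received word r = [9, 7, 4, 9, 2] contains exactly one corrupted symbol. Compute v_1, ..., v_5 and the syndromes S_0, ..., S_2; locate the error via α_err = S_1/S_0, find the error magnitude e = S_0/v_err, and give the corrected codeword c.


S = (10, 2, 7), error at position 4, error magnitude e = 3, c = [9, 7, 4, 6, 2].

Step 1: column multipliers v_i = (∏_{j≠i}(α_i − α_j))^{−1} mod 11.
  i = 1 (α = 7): (7−1)(7−3)(7−9)(7−8) = 6·4·(−2)·(−1) = 48 ≡ 4, so v_1 = 4^{−1} = 3 (mod 11).
  i = 2 (α = 1): (1−7)(1−3)(1−9)(1−8) = (−6)·(−2)·(−8)·(−7) = 672 ≡ 1, so v_2 = 1^{−1} = 1 (mod 11).
  i = 3 (α = 3): (3−7)(3−1)(3−9)(3−8) = (−4)·2·(−6)·(−5) = −240 ≡ 2, so v_3 = 2^{−1} = 6 (mod 11).
  i = 4 (α = 9): (9−7)(9−1)(9−3)(9−8) = 2·8·6·1 = 96 ≡ 8, so v_4 = 8^{−1} = 7 (mod 11).
  i = 5 (α = 8): (8−7)(8−1)(8−3)(8−9) = 1·7·5·(−1) = −35 ≡ 9, so v_5 = 9^{−1} = 5 (mod 11).
  v = [3, 1, 6, 7, 5].
Step 2: syndromes of r = [9, 7, 4, 9, 2] (all sums mod 11).
  S_0 = Σ v_i r_i = 3·9 + 1·7 + 6·4 + 7·9 + 5·2 = 131 ≡ 10.
  S_1 = Σ v_i α_i r_i = 3·7·9 + 1·1·7 + 6·3·4 + 7·9·9 + 5·8·2 = 915 ≡ 2.
  α_i^2 mod 11 = [5, 1, 9, 4, 9].
  S_2 = Σ v_i α_i^2 r_i = 3·5·9 + 1·1·7 + 6·9·4 + 7·4·9 + 5·9·2 = 700 ≡ 7.
  S = (10, 2, 7) ≠ 0, so r is not a codeword (an error is present).
Step 3: locate the error. For a single error e at position i, S_ℓ = v_i·e·α_i^ℓ, so α_err = S_1/S_0.
  S_0^{−1} = 10^{−1} = 10 (mod 11), so α_err = 2·10 = 20 ≡ 9 = α_4. Error position i = 4.
  Consistency check: S_2/S_1 = 7·6 = 42 ≡ 9 = α_err ✓ (single-error assumption holds).
Step 4: error magnitude e = S_0/v_4 = S_0·∏_{j≠4}(α_4 − α_j) = 10·8 = 80 ≡ 3 (mod 11).
Step 5: correct position 4: c_4 = r_4 − e = 9 − 3 ≡ 6 (mod 11). Hence c = [9, 7, 4, 6, 2].
  Check: interpolating c through the α_i gives m(x) = 3 + 4·x (degree < 2) with m(α_i) = c_i for every i, so c is indeed a codeword.


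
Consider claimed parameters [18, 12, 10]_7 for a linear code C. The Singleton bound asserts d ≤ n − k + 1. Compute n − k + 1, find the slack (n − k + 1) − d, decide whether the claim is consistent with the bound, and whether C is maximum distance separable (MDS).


Singleton RHS = n − k + 1 = 7, slack = -3, bound violated (no such code; not MDS).

Singleton bound: d ≤ n − k + 1.
Here n = 18, k = 12, so n − k + 1 = 7.
Given d = 10, check d ≤ 7: NO.
Slack = (n − k + 1) − d = -3.
The slack is negative: d = 10 exceeds n − k + 1 = 7 by 3, so the Singleton bound is violated and no linear [18, 12, 10]_7 code can exist. In particular it is not MDS (MDS requires d = n − k + 1 exactly).
Description: the claimed parameters are [18, 12, 10]_7; such a code would be impossible (violates the Singleton bound).


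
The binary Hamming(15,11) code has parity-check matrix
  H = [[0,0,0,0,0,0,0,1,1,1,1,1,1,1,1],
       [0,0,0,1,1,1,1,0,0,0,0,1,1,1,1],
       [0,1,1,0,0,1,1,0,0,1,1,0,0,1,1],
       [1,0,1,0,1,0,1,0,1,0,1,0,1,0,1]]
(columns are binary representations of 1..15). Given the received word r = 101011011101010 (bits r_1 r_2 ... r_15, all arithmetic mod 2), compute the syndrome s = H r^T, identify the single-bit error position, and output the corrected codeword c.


s = (1, 0, 0, 0)^T, error position = 8, corrected codeword c = 101011001101010

Compute s = H r^T mod 2 one row at a time:
  s_1 = 1 + 1 + 1 + 0 + 1 + 0 + 1 + 0 = 5 ≡ 1 (mod 2).
  s_2 = 0 + 1 + 1 + 0 + 1 + 0 + 1 + 0 = 4 ≡ 0 (mod 2).
  s_3 = 0 + 1 + 1 + 0 + 1 + 0 + 1 + 0 = 4 ≡ 0 (mod 2).
  s_4 = 1 + 1 + 1 + 0 + 1 + 0 + 0 + 0 = 4 ≡ 0 (mod 2).
s = (1, 0, 0, 0)^T — this equals column 8 of H (binary 1000), so error is at position 8.
Correct: flip bit 8 of r = 101011011101010 to get c = 101011001101010.


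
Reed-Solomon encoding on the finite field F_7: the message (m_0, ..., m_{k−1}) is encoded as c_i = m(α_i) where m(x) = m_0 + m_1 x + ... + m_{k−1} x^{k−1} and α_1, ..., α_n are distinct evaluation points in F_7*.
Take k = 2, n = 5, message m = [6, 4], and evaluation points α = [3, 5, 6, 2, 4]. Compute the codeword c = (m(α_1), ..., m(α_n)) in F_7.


c = [4, 5, 2, 0, 1]

Message polynomial: m(x) = 6 + 4·x (mod 7).
For each evaluation point α_i, compute m(α_i) mod 7:
  α_1 = 3: Horner steps 4 → 4, so m(3) = 4.
  α_2 = 5: Horner steps 4 → 5, so m(5) = 5.
  α_3 = 6: Horner steps 4 → 2, so m(6) = 2.
  α_4 = 2: Horner steps 4 → 0, so m(2) = 0.
  α_5 = 4: Horner steps 4 → 1, so m(4) = 1.
Codeword c = [4, 5, 2, 0, 1] ∈ F_7^5.


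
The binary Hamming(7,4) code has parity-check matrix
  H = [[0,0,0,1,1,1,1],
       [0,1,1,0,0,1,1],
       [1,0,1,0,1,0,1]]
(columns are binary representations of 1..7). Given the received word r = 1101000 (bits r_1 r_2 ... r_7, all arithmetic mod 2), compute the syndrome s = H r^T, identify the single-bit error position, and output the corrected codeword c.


s = (1, 1, 1)^T, error position = 7, corrected codeword c = 1101001

Compute s = H r^T mod 2 one row at a time:
  s_1 = 1 + 0 + 0 + 0 = 1 ≡ 1 (mod 2).
  s_2 = 1 + 0 + 0 + 0 = 1 ≡ 1 (mod 2).
  s_3 = 1 + 0 + 0 + 0 = 1 ≡ 1 (mod 2).
s = (1, 1, 1)^T — this equals column 7 of H (binary 111), so error is at position 7.
Correct: flip bit 7 of r = 1101000 to get c = 1101001.


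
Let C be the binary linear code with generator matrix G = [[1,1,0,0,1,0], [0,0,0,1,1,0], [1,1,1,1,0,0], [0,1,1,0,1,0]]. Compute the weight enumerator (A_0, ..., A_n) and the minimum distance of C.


Weight distribution: A_0 = 1, A_1 = 2, A_2 = 4, A_3 = 6, A_4 = 3. Minimum distance d = 1.

Enumerate all 2^4 = 16 messages m ∈ F_2^4.
For each, compute codeword c = mG in F_2^6, then tally its weight.
  m = 0000 → c = 000000, weight = 0.
  m = 1000 → c = 110010, weight = 3.
  m = 0100 → c = 000110, weight = 2.
  m = 1100 → c = 110100, weight = 3.
  m = 0010 → c = 111100, weight = 4.
  m = 1010 → c = 001110, weight = 3.
  m = 0110 → c = 111010, weight = 4.
  m = 1110 → c = 001000, weight = 1.
  m = 0001 → c = 011010, weight = 3.
  m = 1001 → c = 101000, weight = 2.
  m = 0101 → c = 011100, weight = 3.
  m = 1101 → c = 101110, weight = 4.
  m = 0011 → c = 100110, weight = 3.
  m = 1011 → c = 010100, weight = 2.
  m = 0111 → c = 100000, weight = 1.
  m = 1111 → c = 010010, weight = 2.
Tally weights:
  weight 0: 1 codewords.
  weight 1: 2 codewords.
  weight 2: 4 codewords.
  weight 3: 6 codewords.
  weight 4: 3 codewords.
Minimum distance d = smallest w > 0 with A_w > 0 = 1.
Sanity: Σ A_w = 16 = 2^4 = 16 ✓.


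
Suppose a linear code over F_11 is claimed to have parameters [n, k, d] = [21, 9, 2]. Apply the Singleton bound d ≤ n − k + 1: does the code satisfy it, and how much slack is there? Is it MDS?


Singleton RHS = n − k + 1 = 13, slack = 11, bound satisfied, not MDS.

Singleton bound: d ≤ n − k + 1.
Here n = 21, k = 9, so n − k + 1 = 13.
Given d = 2, check d ≤ 13: YES.
Slack = (n − k + 1) − d = 11.
The code is NOT MDS (slack = 11 > 0).
Description: the claimed parameters are [21, 9, 2]_11; such a code would be non-MDS.


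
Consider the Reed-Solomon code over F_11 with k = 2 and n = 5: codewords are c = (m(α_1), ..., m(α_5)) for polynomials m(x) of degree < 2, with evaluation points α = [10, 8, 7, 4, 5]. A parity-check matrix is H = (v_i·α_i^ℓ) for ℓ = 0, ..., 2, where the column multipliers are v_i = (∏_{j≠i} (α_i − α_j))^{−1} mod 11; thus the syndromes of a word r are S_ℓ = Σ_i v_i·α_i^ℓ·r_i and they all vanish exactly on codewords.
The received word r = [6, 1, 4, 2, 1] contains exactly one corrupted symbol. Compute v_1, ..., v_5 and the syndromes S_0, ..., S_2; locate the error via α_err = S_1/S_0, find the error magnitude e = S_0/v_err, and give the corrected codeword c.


S = (8, 7, 2), error at position 5, error magnitude e = 2, c = [6, 1, 4, 2, 10].

Step 1: column multipliers v_i = (∏_{j≠i}(α_i − α_j))^{−1} mod 11.
  i = 1 (α = 10): (10−8)(10−7)(10−4)(10−5) = 2·3·6·5 = 180 ≡ 4, so v_1 = 4^{−1} = 3 (mod 11).
  i = 2 (α = 8): (8−10)(8−7)(8−4)(8−5) = (−2)·1·4·3 = −24 ≡ 9, so v_2 = 9^{−1} = 5 (mod 11).
  i = 3 (α = 7): (7−10)(7−8)(7−4)(7−5) = (−3)·(−1)·3·2 = 18 ≡ 7, so v_3 = 7^{−1} = 8 (mod 11).
  i = 4 (α = 4): (4−10)(4−8)(4−7)(4−5) = (−6)·(−4)·(−3)·(−1) = 72 ≡ 6, so v_4 = 6^{−1} = 2 (mod 11).
  i = 5 (α = 5): (5−10)(5−8)(5−7)(5−4) = (−5)·(−3)·(−2)·1 = −30 ≡ 3, so v_5 = 3^{−1} = 4 (mod 11).
  v = [3, 5, 8, 2, 4].
Step 2: syndromes of r = [6, 1, 4, 2, 1] (all sums mod 11).
  S_0 = Σ v_i r_i = 3·6 + 5·1 + 8·4 + 2·2 + 4·1 = 63 ≡ 8.
  S_1 = Σ v_i α_i r_i = 3·10·6 + 5·8·1 + 8·7·4 + 2·4·2 + 4·5·1 = 480 ≡ 7.
  α_i^2 mod 11 = [1, 9, 5, 5, 3].
  S_2 = Σ v_i α_i^2 r_i = 3·1·6 + 5·9·1 + 8·5·4 + 2·5·2 + 4·3·1 = 255 ≡ 2.
  S = (8, 7, 2) ≠ 0, so r is not a codeword (an error is present).
Step 3: locate the error. For a single error e at position i, S_ℓ = v_i·e·α_i^ℓ, so α_err = S_1/S_0.
  S_0^{−1} = 8^{−1} = 7 (mod 11), so α_err = 7·7 = 49 ≡ 5 = α_5. Error position i = 5.
  Consistency check: S_2/S_1 = 2·8 = 16 ≡ 5 = α_err ✓ (single-error assumption holds).
Step 4: error magnitude e = S_0/v_5 = S_0·∏_{j≠5}(α_5 − α_j) = 8·3 = 24 ≡ 2 (mod 11).
Step 5: correct position 5: c_5 = r_5 − e = 1 − 2 ≡ 10 (mod 11). Hence c = [6, 1, 4, 2, 10].
  Check: interpolating c through the α_i gives m(x) = 3 + 8·x (degree < 2) with m(α_i) = c_i for every i, so c is indeed a codeword.


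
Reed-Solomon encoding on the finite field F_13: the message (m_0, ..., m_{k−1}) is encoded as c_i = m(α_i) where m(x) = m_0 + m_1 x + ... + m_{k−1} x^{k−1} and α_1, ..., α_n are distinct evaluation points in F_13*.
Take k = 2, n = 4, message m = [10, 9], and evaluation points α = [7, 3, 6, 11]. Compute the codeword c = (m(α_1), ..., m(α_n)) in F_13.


c = [8, 11, 12, 5]

Message polynomial: m(x) = 10 + 9·x (mod 13).
For each evaluation point α_i, compute m(α_i) mod 13:
  α_1 = 7: Horner steps 9 → 8, so m(7) = 8.
  α_2 = 3: Horner steps 9 → 11, so m(3) = 11.
  α_3 = 6: Horner steps 9 → 12, so m(6) = 12.
  α_4 = 11: Horner steps 9 → 5, so m(11) = 5.
Codeword c = [8, 11, 12, 5] ∈ F_13^4.


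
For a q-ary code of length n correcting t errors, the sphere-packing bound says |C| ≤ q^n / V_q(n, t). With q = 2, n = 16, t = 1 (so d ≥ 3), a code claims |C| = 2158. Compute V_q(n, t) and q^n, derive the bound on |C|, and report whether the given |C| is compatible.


V_q(n, t) = 17, q^n = 65536, Hamming bound = 3855, |C| = 2158 ≤ bound (satisfied).

Step 1: Compute V_q(n, t) = Σ_{j=0}^1 C(n, j) (q−1)^j.
  j = 0: C(16,0)·(1)^0 = 1·1 = 1.
  j = 1: C(16,1)·(1)^1 = 16·1 = 16.
  V_q(n, t) = 1 + 16 = 17.
Step 2: q^n = 2^16 = 65536.
Step 3: Hamming bound ⌊q^n / V_q(n,t)⌋ = ⌊65536/17⌋ = 3855.
Step 4: Compare |C| = 2158 to 3855: satisfied.
The claimed |C| lies below the Hamming bound.


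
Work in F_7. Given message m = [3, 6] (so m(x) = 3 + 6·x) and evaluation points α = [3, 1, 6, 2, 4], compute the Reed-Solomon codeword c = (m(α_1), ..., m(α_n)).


c = [0, 2, 4, 1, 6]

Message polynomial: m(x) = 3 + 6·x (mod 7).
For each evaluation point α_i, compute m(α_i) mod 7:
  α_1 = 3: Horner steps 6 → 0, so m(3) = 0.
  α_2 = 1: Horner steps 6 → 2, so m(1) = 2.
  α_3 = 6: Horner steps 6 → 4, so m(6) = 4.
  α_4 = 2: Horner steps 6 → 1, so m(2) = 1.
  α_5 = 4: Horner steps 6 → 6, so m(4) = 6.
Codeword c = [0, 2, 4, 1, 6] ∈ F_7^5.


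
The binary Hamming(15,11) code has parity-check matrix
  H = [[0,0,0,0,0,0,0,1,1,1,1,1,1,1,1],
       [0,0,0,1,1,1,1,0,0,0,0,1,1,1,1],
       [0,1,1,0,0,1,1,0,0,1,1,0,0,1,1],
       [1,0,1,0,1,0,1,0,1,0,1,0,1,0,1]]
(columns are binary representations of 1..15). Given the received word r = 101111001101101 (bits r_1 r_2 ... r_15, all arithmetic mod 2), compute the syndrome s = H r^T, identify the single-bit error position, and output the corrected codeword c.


s = (1, 0, 0, 0)^T, error position = 8, corrected codeword c = 101111011101101

Compute s = H r^T mod 2 one row at a time:
  s_1 = 0 + 1 + 1 + 0 + 1 + 1 + 0 + 1 = 5 ≡ 1 (mod 2).
  s_2 = 1 + 1 + 1 + 0 + 1 + 1 + 0 + 1 = 6 ≡ 0 (mod 2).
  s_3 = 0 + 1 + 1 + 0 + 1 + 0 + 0 + 1 = 4 ≡ 0 (mod 2).
  s_4 = 1 + 1 + 1 + 0 + 1 + 0 + 1 + 1 = 6 ≡ 0 (mod 2).
s = (1, 0, 0, 0)^T — this equals column 8 of H (binary 1000), so error is at position 8.
Correct: flip bit 8 of r = 101111001101101 to get c = 101111011101101.


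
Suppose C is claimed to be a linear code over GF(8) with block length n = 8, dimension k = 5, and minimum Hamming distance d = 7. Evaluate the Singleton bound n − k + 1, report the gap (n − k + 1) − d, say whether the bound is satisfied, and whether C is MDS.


Singleton RHS = n − k + 1 = 4, slack = -3, bound violated (no such code; not MDS).

Singleton bound: d ≤ n − k + 1.
Here n = 8, k = 5, so n − k + 1 = 4.
Given d = 7, check d ≤ 4: NO.
Slack = (n − k + 1) − d = -3.
The slack is negative: d = 7 exceeds n − k + 1 = 4 by 3, so the Singleton bound is violated and no linear [8, 5, 7]_8 code can exist. In particular it is not MDS (MDS requires d = n − k + 1 exactly).
Description: the claimed parameters are [8, 5, 7]_8; such a code would be impossible (violates the Singleton bound).


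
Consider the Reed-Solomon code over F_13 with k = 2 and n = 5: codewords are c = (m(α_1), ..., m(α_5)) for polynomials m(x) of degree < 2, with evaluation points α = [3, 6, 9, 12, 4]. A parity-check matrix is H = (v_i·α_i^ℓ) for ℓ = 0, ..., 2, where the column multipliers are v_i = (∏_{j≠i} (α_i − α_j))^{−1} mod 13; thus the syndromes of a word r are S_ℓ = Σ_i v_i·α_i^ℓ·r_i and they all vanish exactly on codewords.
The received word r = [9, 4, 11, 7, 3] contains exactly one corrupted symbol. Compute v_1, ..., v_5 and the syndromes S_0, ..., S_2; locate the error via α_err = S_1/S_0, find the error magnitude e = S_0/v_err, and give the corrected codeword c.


S = (4, 10, 12), error at position 3, error magnitude e = 12, c = [9, 4, 12, 7, 3].

Step 1: column multipliers v_i = (∏_{j≠i}(α_i − α_j))^{−1} mod 13.
  i = 1 (α = 3): (3−6)(3−9)(3−12)(3−4) = (−3)·(−6)·(−9)·(−1) = 162 ≡ 6, so v_1 = 6^{−1} = 11 (mod 13).
  i = 2 (α = 6): (6−3)(6−9)(6−12)(6−4) = 3·(−3)·(−6)·2 = 108 ≡ 4, so v_2 = 4^{−1} = 10 (mod 13).
  i = 3 (α = 9): (9−3)(9−6)(9−12)(9−4) = 6·3·(−3)·5 = −270 ≡ 3, so v_3 = 3^{−1} = 9 (mod 13).
  i = 4 (α = 12): (12−3)(12−6)(12−9)(12−4) = 9·6·3·8 = 1296 ≡ 9, so v_4 = 9^{−1} = 3 (mod 13).
  i = 5 (α = 4): (4−3)(4−6)(4−9)(4−12) = 1·(−2)·(−5)·(−8) = −80 ≡ 11, so v_5 = 11^{−1} = 6 (mod 13).
  v = [11, 10, 9, 3, 6].
Step 2: syndromes of r = [9, 4, 11, 7, 3] (all sums mod 13).
  S_0 = Σ v_i r_i = 11·9 + 10·4 + 9·11 + 3·7 + 6·3 = 277 ≡ 4.
  S_1 = Σ v_i α_i r_i = 11·3·9 + 10·6·4 + 9·9·11 + 3·12·7 + 6·4·3 = 1752 ≡ 10.
  α_i^2 mod 13 = [9, 10, 3, 1, 3].
  S_2 = Σ v_i α_i^2 r_i = 11·9·9 + 10·10·4 + 9·3·11 + 3·1·7 + 6·3·3 = 1663 ≡ 12.
  S = (4, 10, 12) ≠ 0, so r is not a codeword (an error is present).
Step 3: locate the error. For a single error e at position i, S_ℓ = v_i·e·α_i^ℓ, so α_err = S_1/S_0.
  S_0^{−1} = 4^{−1} = 10 (mod 13), so α_err = 10·10 = 100 ≡ 9 = α_3. Error position i = 3.
  Consistency check: S_2/S_1 = 12·4 = 48 ≡ 9 = α_err ✓ (single-error assumption holds).
Step 4: error magnitude e = S_0/v_3 = S_0·∏_{j≠3}(α_3 − α_j) = 4·3 = 12 ≡ 12 (mod 13).
Step 5: correct position 3: c_3 = r_3 − e = 11 − 12 ≡ 12 (mod 13). Hence c = [9, 4, 12, 7, 3].
  Check: interpolating c through the α_i gives m(x) = 1 + 7·x (degree < 2) with m(α_i) = c_i for every i, so c is indeed a codeword.


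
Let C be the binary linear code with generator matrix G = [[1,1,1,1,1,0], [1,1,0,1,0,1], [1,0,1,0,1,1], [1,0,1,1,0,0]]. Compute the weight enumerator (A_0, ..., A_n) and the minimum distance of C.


Weight distribution: A_0 = 1, A_1 = 1, A_2 = 2, A_3 = 6, A_4 = 5, A_5 = 1. Minimum distance d = 1.

Enumerate all 2^4 = 16 messages m ∈ F_2^4.
For each, compute codeword c = mG in F_2^6, then tally its weight.
  m = 0000 → c = 000000, weight = 0.
  m = 1000 → c = 111110, weight = 5.
  m = 0100 → c = 110101, weight = 4.
  m = 1100 → c = 001011, weight = 3.
  m = 0010 → c = 101011, weight = 4.
  m = 1010 → c = 010101, weight = 3.
  m = 0110 → c = 011110, weight = 4.
  m = 1110 → c = 100000, weight = 1.
  m = 0001 → c = 101100, weight = 3.
  m = 1001 → c = 010010, weight = 2.
  m = 0101 → c = 011001, weight = 3.
  m = 1101 → c = 100111, weight = 4.
  m = 0011 → c = 000111, weight = 3.
  m = 1011 → c = 111001, weight = 4.
  m = 0111 → c = 110010, weight = 3.
  m = 1111 → c = 001100, weight = 2.
Tally weights:
  weight 0: 1 codewords.
  weight 1: 1 codewords.
  weight 2: 2 codewords.
  weight 3: 6 codewords.
  weight 4: 5 codewords.
  weight 5: 1 codewords.
Minimum distance d = smallest w > 0 with A_w > 0 = 1.
Sanity: Σ A_w = 16 = 2^4 = 16 ✓.


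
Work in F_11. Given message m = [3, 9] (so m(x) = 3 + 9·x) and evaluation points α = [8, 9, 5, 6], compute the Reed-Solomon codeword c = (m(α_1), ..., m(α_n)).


c = [9, 7, 4, 2]

Message polynomial: m(x) = 3 + 9·x (mod 11).
For each evaluation point α_i, compute m(α_i) mod 11:
  α_1 = 8: Horner steps 9 → 9, so m(8) = 9.
  α_2 = 9: Horner steps 9 → 7, so m(9) = 7.
  α_3 = 5: Horner steps 9 → 4, so m(5) = 4.
  α_4 = 6: Horner steps 9 → 2, so m(6) = 2.
Codeword c = [9, 7, 4, 2] ∈ F_11^4.


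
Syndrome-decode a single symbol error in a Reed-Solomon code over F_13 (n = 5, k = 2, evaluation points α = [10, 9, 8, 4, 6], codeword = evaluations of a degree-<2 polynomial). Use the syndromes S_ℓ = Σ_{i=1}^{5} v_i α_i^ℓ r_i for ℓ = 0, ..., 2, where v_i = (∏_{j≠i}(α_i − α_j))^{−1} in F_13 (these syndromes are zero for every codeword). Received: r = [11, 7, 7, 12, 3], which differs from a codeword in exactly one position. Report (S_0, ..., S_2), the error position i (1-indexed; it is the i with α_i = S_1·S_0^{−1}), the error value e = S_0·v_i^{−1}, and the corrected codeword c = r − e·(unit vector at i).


S = (1, 9, 3), error at position 2, error magnitude e = 11, c = [11, 9, 7, 12, 3].

Step 1: column multipliers v_i = (∏_{j≠i}(α_i − α_j))^{−1} mod 13.
  i = 1 (α = 10): (10−9)(10−8)(10−4)(10−6) = 1·2·6·4 = 48 ≡ 9, so v_1 = 9^{−1} = 3 (mod 13).
  i = 2 (α = 9): (9−10)(9−8)(9−4)(9−6) = (−1)·1·5·3 = −15 ≡ 11, so v_2 = 11^{−1} = 6 (mod 13).
  i = 3 (α = 8): (8−10)(8−9)(8−4)(8−6) = (−2)·(−1)·4·2 = 16 ≡ 3, so v_3 = 3^{−1} = 9 (mod 13).
  i = 4 (α = 4): (4−10)(4−9)(4−8)(4−6) = (−6)·(−5)·(−4)·(−2) = 240 ≡ 6, so v_4 = 6^{−1} = 11 (mod 13).
  i = 5 (α = 6): (6−10)(6−9)(6−8)(6−4) = (−4)·(−3)·(−2)·2 = −48 ≡ 4, so v_5 = 4^{−1} = 10 (mod 13).
  v = [3, 6, 9, 11, 10].
Step 2: syndromes of r = [11, 7, 7, 12, 3] (all sums mod 13).
  S_0 = Σ v_i r_i = 3·11 + 6·7 + 9·7 + 11·12 + 10·3 = 300 ≡ 1.
  S_1 = Σ v_i α_i r_i = 3·10·11 + 6·9·7 + 9·8·7 + 11·4·12 + 10·6·3 = 1920 ≡ 9.
  α_i^2 mod 13 = [9, 3, 12, 3, 10].
  S_2 = Σ v_i α_i^2 r_i = 3·9·11 + 6·3·7 + 9·12·7 + 11·3·12 + 10·10·3 = 1875 ≡ 3.
  S = (1, 9, 3) ≠ 0, so r is not a codeword (an error is present).
Step 3: locate the error. For a single error e at position i, S_ℓ = v_i·e·α_i^ℓ, so α_err = S_1/S_0.
  S_0^{−1} = 1^{−1} = 1 (mod 13), so α_err = 9·1 = 9 ≡ 9 = α_2. Error position i = 2.
  Consistency check: S_2/S_1 = 3·3 = 9 ≡ 9 = α_err ✓ (single-error assumption holds).
Step 4: error magnitude e = S_0/v_2 = S_0·∏_{j≠2}(α_2 − α_j) = 1·11 = 11 ≡ 11 (mod 13).
Step 5: correct position 2: c_2 = r_2 − e = 7 − 11 ≡ 9 (mod 13). Hence c = [11, 9, 7, 12, 3].
  Check: interpolating c through the α_i gives m(x) = 4 + 2·x (degree < 2) with m(α_i) = c_i for every i, so c is indeed a codeword.


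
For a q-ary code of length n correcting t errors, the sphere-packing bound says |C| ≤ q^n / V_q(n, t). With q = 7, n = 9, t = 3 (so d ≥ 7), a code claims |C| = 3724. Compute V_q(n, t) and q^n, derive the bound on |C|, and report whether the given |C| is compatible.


V_q(n, t) = 19495, q^n = 40353607, Hamming bound = 2069, |C| = 3724 > bound (violated).

Step 1: Compute V_q(n, t) = Σ_{j=0}^3 C(n, j) (q−1)^j.
  j = 0: C(9,0)·(6)^0 = 1·1 = 1.
  j = 1: C(9,1)·(6)^1 = 9·6 = 54.
  j = 2: C(9,2)·(6)^2 = 36·36 = 1296.
  j = 3: C(9,3)·(6)^3 = 84·216 = 18144.
  V_q(n, t) = 1 + 54 + 1296 + 18144 = 19495.
Step 2: q^n = 7^9 = 40353607.
Step 3: Hamming bound ⌊q^n / V_q(n,t)⌋ = ⌊40353607/19495⌋ = 2069.
Step 4: Compare |C| = 3724 to 2069: violated.
The claimed |C| lies above the Hamming bound, so no 7-ary code of length 9 with d ≥ 7 can have 3724 codewords.


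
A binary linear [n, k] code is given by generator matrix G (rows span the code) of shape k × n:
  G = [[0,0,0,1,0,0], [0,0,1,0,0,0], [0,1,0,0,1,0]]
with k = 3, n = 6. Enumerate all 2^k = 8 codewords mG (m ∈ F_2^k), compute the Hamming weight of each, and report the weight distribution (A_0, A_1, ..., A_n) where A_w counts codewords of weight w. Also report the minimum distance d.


Weight distribution: A_0 = 1, A_1 = 2, A_2 = 2, A_3 = 2, A_4 = 1. Minimum distance d = 1.

Enumerate all 2^3 = 8 messages m ∈ F_2^3.
For each, compute codeword c = mG in F_2^6, then tally its weight.
  m = 000 → c = 000000, weight = 0.
  m = 100 → c = 000100, weight = 1.
  m = 010 → c = 001000, weight = 1.
  m = 110 → c = 001100, weight = 2.
  m = 001 → c = 010010, weight = 2.
  m = 101 → c = 010110, weight = 3.
  m = 011 → c = 011010, weight = 3.
  m = 111 → c = 011110, weight = 4.
Tally weights:
  weight 0: 1 codewords.
  weight 1: 2 codewords.
  weight 2: 2 codewords.
  weight 3: 2 codewords.
  weight 4: 1 codewords.
Minimum distance d = smallest w > 0 with A_w > 0 = 1.
Sanity: Σ A_w = 8 = 2^3 = 8 ✓.


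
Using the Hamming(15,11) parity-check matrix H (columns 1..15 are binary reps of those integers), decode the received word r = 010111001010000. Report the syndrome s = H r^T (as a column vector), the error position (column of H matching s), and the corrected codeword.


s = (0, 1, 1, 1)^T, error position = 7, corrected codeword c = 010111101010000

Compute s = H r^T mod 2 one row at a time:
  s_1 = 0 + 1 + 0 + 1 + 0 + 0 + 0 + 0 = 2 ≡ 0 (mod 2).
  s_2 = 1 + 1 + 1 + 0 + 0 + 0 + 0 + 0 = 3 ≡ 1 (mod 2).
  s_3 = 1 + 0 + 1 + 0 + 0 + 1 + 0 + 0 = 3 ≡ 1 (mod 2).
  s_4 = 0 + 0 + 1 + 0 + 1 + 1 + 0 + 0 = 3 ≡ 1 (mod 2).
s = (0, 1, 1, 1)^T — this equals column 7 of H (binary 0111), so error is at position 7.
Correct: flip bit 7 of r = 010111001010000 to get c = 010111101010000.


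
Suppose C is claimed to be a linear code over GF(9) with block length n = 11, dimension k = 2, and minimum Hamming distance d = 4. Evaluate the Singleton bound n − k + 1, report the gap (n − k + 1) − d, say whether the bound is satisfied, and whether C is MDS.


Singleton RHS = n − k + 1 = 10, slack = 6, bound satisfied, not MDS.

Singleton bound: d ≤ n − k + 1.
Here n = 11, k = 2, so n − k + 1 = 10.
Given d = 4, check d ≤ 10: YES.
Slack = (n − k + 1) − d = 6.
The code is NOT MDS (slack = 6 > 0).
Description: the claimed parameters are [11, 2, 4]_9; such a code would be non-MDS.


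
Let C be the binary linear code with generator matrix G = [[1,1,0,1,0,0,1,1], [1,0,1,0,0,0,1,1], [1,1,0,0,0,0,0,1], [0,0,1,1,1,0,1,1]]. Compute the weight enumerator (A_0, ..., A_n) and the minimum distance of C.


Weight distribution: A_0 = 1, A_2 = 1, A_3 = 6, A_4 = 5, A_5 = 2, A_6 = 1. Minimum distance d = 2.

Enumerate all 2^4 = 16 messages m ∈ F_2^4.
For each, compute codeword c = mG in F_2^8, then tally its weight.
  m = 0000 → c = 00000000, weight = 0.
  m = 1000 → c = 11010011, weight = 5.
  m = 0100 → c = 10100011, weight = 4.
  m = 1100 → c = 01110000, weight = 3.
  m = 0010 → c = 11000001, weight = 3.
  m = 1010 → c = 00010010, weight = 2.
  m = 0110 → c = 01100010, weight = 3.
  m = 1110 → c = 10110001, weight = 4.
  m = 0001 → c = 00111011, weight = 5.
  m = 1001 → c = 11101000, weight = 4.
  m = 0101 → c = 10011000, weight = 3.
  m = 1101 → c = 01001011, weight = 4.
  m = 0011 → c = 11111010, weight = 6.
  m = 1011 → c = 00101001, weight = 3.
  m = 0111 → c = 01011001, weight = 4.
  m = 1111 → c = 10001010, weight = 3.
Tally weights:
  weight 0: 1 codewords.
  weight 2: 1 codewords.
  weight 3: 6 codewords.
  weight 4: 5 codewords.
  weight 5: 2 codewords.
  weight 6: 1 codewords.
Minimum distance d = smallest w > 0 with A_w > 0 = 2.
Sanity: Σ A_w = 16 = 2^4 = 16 ✓.


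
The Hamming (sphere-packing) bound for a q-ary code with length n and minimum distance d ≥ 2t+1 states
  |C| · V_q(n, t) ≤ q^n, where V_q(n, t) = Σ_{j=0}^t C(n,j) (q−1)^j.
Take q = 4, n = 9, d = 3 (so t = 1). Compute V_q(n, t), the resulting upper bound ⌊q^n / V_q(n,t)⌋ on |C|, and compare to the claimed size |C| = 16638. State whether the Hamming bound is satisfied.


V_q(n, t) = 28, q^n = 262144, Hamming bound = 9362, |C| = 16638 > bound (violated).

Step 1: Compute V_q(n, t) = Σ_{j=0}^1 C(n, j) (q−1)^j.
  j = 0: C(9,0)·(3)^0 = 1·1 = 1.
  j = 1: C(9,1)·(3)^1 = 9·3 = 27.
  V_q(n, t) = 1 + 27 = 28.
Step 2: q^n = 4^9 = 262144.
Step 3: Hamming bound ⌊q^n / V_q(n,t)⌋ = ⌊262144/28⌋ = 9362.
Step 4: Compare |C| = 16638 to 9362: violated.
The claimed |C| lies above the Hamming bound, so no 4-ary code of length 9 with d ≥ 3 can have 16638 codewords.


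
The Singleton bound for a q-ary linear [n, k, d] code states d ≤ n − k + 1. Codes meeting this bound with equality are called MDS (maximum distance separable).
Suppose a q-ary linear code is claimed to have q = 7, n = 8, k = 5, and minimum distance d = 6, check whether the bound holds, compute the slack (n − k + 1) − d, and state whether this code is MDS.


Singleton RHS = n − k + 1 = 4, slack = -2, bound violated (no such code; not MDS).

Singleton bound: d ≤ n − k + 1.
Here n = 8, k = 5, so n − k + 1 = 4.
Given d = 6, check d ≤ 4: NO.
Slack = (n − k + 1) − d = -2.
The slack is negative: d = 6 exceeds n − k + 1 = 4 by 2, so the Singleton bound is violated and no linear [8, 5, 6]_7 code can exist. In particular it is not MDS (MDS requires d = n − k + 1 exactly).
Description: the claimed parameters are [8, 5, 6]_7; such a code would be impossible (violates the Singleton bound).
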